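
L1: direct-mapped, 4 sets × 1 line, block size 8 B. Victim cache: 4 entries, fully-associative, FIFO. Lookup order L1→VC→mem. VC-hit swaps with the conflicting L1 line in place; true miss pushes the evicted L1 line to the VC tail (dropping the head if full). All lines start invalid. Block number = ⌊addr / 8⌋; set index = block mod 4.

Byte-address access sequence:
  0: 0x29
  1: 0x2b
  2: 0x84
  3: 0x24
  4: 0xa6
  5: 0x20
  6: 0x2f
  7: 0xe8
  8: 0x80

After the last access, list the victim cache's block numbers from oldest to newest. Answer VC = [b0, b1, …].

VC = [4, 20, 5]

#0 0x29→b5/s1 MISS; vc=[]
#1 0x2b→b5/s1 L1-HIT; vc=[]
#2 0x84→b16/s0 MISS; vc=[]
#3 0x24→b4/s0 MISS; vc=[16]
#4 0xa6→b20/s0 MISS; vc=[16,4]
#5 0x20→b4/s0 VC-HIT; vc=[16,20]
#6 0x2f→b5/s1 L1-HIT; vc=[16,20]
#7 0xe8→b29/s1 MISS; vc=[16,20,5]
#8 0x80→b16/s0 VC-HIT; vc=[4,20,5]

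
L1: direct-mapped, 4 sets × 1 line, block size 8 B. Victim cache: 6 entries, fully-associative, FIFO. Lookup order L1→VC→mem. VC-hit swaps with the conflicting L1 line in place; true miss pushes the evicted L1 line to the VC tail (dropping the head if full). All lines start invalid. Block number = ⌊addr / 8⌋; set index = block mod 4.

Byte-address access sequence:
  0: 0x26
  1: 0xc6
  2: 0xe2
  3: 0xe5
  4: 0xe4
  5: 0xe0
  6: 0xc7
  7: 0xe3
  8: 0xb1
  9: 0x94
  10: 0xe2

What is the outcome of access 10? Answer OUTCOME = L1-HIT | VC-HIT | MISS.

OUTCOME = L1-HIT

0: 0x26 (blk 4, set 0) → MISS  vc=[]
1: 0xc6 (blk 24, set 0) → MISS  vc=[4]
2: 0xe2 (blk 28, set 0) → MISS  vc=[4, 24]
3: 0xe5 (blk 28, set 0) → L1-HIT  vc=[4, 24]
4: 0xe4 (blk 28, set 0) → L1-HIT  vc=[4, 24]
5: 0xe0 (blk 28, set 0) → L1-HIT  vc=[4, 24]
6: 0xc7 (blk 24, set 0) → VC-HIT  vc=[4, 28]
7: 0xe3 (blk 28, set 0) → VC-HIT  vc=[4, 24]
8: 0xb1 (blk 22, set 2) → MISS  vc=[4, 24]
9: 0x94 (blk 18, set 2) → MISS  vc=[4, 24, 22]
10: 0xe2 (blk 28, set 0) → L1-HIT  vc=[4, 24, 22]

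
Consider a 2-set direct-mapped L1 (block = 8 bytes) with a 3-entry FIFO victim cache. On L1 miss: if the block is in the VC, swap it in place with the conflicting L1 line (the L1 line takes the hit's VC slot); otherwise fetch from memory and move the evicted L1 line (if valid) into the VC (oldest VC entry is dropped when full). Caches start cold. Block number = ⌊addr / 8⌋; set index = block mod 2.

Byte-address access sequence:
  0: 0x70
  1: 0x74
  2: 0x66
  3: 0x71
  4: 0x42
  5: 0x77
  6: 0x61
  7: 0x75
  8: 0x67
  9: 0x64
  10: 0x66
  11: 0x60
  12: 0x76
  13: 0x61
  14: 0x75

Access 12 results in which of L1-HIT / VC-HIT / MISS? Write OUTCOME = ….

OUTCOME = VC-HIT

#0 0x70→b14/s0 MISS; vc=[]
#1 0x74→b14/s0 L1-HIT; vc=[]
#2 0x66→b12/s0 MISS; vc=[14]
#3 0x71→b14/s0 VC-HIT; vc=[12]
#4 0x42→b8/s0 MISS; vc=[12,14]
#5 0x77→b14/s0 VC-HIT; vc=[12,8]
#6 0x61→b12/s0 VC-HIT; vc=[14,8]
#7 0x75→b14/s0 VC-HIT; vc=[12,8]
#8 0x67→b12/s0 VC-HIT; vc=[14,8]
#9 0x64→b12/s0 L1-HIT; vc=[14,8]
#10 0x66→b12/s0 L1-HIT; vc=[14,8]
#11 0x60→b12/s0 L1-HIT; vc=[14,8]
#12 0x76→b14/s0 VC-HIT; vc=[12,8]
#13 0x61→b12/s0 VC-HIT; vc=[14,8]
#14 0x75→b14/s0 VC-HIT; vc=[12,8]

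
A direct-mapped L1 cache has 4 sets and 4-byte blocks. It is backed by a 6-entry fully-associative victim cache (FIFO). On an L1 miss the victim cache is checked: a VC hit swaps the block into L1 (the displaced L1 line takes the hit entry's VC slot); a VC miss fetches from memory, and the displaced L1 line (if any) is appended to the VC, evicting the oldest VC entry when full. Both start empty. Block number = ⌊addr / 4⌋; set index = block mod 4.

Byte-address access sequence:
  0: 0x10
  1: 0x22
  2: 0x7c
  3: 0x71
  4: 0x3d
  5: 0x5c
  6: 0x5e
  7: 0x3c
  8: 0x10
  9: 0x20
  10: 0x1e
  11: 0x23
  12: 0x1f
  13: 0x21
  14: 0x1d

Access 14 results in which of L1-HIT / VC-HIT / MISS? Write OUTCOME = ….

OUTCOME = L1-HIT

0: 0x10 (blk 4, set 0) → MISS  vc=[]
1: 0x22 (blk 8, set 0) → MISS  vc=[4]
2: 0x7c (blk 31, set 3) → MISS  vc=[4]
3: 0x71 (blk 28, set 0) → MISS  vc=[4, 8]
4: 0x3d (blk 15, set 3) → MISS  vc=[4, 8, 31]
5: 0x5c (blk 23, set 3) → MISS  vc=[4, 8, 31, 15]
6: 0x5e (blk 23, set 3) → L1-HIT  vc=[4, 8, 31, 15]
7: 0x3c (blk 15, set 3) → VC-HIT  vc=[4, 8, 31, 23]
8: 0x10 (blk 4, set 0) → VC-HIT  vc=[28, 8, 31, 23]
9: 0x20 (blk 8, set 0) → VC-HIT  vc=[28, 4, 31, 23]
10: 0x1e (blk 7, set 3) → MISS  vc=[28, 4, 31, 23, 15]
11: 0x23 (blk 8, set 0) → L1-HIT  vc=[28, 4, 31, 23, 15]
12: 0x1f (blk 7, set 3) → L1-HIT  vc=[28, 4, 31, 23, 15]
13: 0x21 (blk 8, set 0) → L1-HIT  vc=[28, 4, 31, 23, 15]
14: 0x1d (blk 7, set 3) → L1-HIT  vc=[28, 4, 31, 23, 15]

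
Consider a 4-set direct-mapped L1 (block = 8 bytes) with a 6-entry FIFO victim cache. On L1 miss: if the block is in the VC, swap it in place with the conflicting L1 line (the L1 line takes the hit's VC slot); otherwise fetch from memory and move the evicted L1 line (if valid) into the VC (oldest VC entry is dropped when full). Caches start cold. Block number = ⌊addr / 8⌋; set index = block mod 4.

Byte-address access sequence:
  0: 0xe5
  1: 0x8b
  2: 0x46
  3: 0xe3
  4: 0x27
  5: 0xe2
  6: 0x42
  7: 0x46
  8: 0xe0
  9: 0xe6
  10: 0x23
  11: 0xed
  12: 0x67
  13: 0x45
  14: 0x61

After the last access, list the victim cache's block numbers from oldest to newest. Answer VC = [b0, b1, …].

VC = [8, 28, 17, 4]

0: 0xe5 (blk 28, set 0) → MISS  vc=[]
1: 0x8b (blk 17, set 1) → MISS  vc=[]
2: 0x46 (blk 8, set 0) → MISS  vc=[28]
3: 0xe3 (blk 28, set 0) → VC-HIT  vc=[8]
4: 0x27 (blk 4, set 0) → MISS  vc=[8, 28]
5: 0xe2 (blk 28, set 0) → VC-HIT  vc=[8, 4]
6: 0x42 (blk 8, set 0) → VC-HIT  vc=[28, 4]
7: 0x46 (blk 8, set 0) → L1-HIT  vc=[28, 4]
8: 0xe0 (blk 28, set 0) → VC-HIT  vc=[8, 4]
9: 0xe6 (blk 28, set 0) → L1-HIT  vc=[8, 4]
10: 0x23 (blk 4, set 0) → VC-HIT  vc=[8, 28]
11: 0xed (blk 29, set 1) → MISS  vc=[8, 28, 17]
12: 0x67 (blk 12, set 0) → MISS  vc=[8, 28, 17, 4]
13: 0x45 (blk 8, set 0) → VC-HIT  vc=[12, 28, 17, 4]
14: 0x61 (blk 12, set 0) → VC-HIT  vc=[8, 28, 17, 4]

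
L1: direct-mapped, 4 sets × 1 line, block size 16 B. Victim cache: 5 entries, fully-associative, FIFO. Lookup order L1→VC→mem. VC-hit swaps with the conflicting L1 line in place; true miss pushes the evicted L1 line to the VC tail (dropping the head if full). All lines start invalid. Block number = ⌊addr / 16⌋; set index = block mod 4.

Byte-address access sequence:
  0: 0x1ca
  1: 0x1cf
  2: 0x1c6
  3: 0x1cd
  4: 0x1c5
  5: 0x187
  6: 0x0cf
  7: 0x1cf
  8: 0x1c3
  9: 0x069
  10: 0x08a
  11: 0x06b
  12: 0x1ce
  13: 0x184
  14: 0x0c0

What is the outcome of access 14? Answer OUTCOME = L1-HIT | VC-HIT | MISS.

OUTCOME = VC-HIT

0: 0x1ca (blk 28, set 0) → MISS  vc=[]
1: 0x1cf (blk 28, set 0) → L1-HIT  vc=[]
2: 0x1c6 (blk 28, set 0) → L1-HIT  vc=[]
3: 0x1cd (blk 28, set 0) → L1-HIT  vc=[]
4: 0x1c5 (blk 28, set 0) → L1-HIT  vc=[]
5: 0x187 (blk 24, set 0) → MISS  vc=[28]
6: 0xcf (blk 12, set 0) → MISS  vc=[28, 24]
7: 0x1cf (blk 28, set 0) → VC-HIT  vc=[12, 24]
8: 0x1c3 (blk 28, set 0) → L1-HIT  vc=[12, 24]
9: 0x69 (blk 6, set 2) → MISS  vc=[12, 24]
10: 0x8a (blk 8, set 0) → MISS  vc=[12, 24, 28]
11: 0x6b (blk 6, set 2) → L1-HIT  vc=[12, 24, 28]
12: 0x1ce (blk 28, set 0) → VC-HIT  vc=[12, 24, 8]
13: 0x184 (blk 24, set 0) → VC-HIT  vc=[12, 28, 8]
14: 0xc0 (blk 12, set 0) → VC-HIT  vc=[24, 28, 8]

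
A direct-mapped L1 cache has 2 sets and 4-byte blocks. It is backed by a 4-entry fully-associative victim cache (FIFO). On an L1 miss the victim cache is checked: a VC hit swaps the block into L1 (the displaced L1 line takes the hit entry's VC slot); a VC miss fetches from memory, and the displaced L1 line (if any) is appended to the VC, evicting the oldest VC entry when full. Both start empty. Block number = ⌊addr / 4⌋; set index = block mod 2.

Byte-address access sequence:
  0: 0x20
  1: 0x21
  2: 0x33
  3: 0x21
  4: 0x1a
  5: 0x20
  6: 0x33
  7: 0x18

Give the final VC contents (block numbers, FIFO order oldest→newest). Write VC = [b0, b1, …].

  [0] addr=0x20 blk=8 s=0: MISS | VC []
  [1] addr=0x21 blk=8 s=0: L1-HIT | VC []
  [2] addr=0x33 blk=12 s=0: MISS | VC [8]
  [3] addr=0x21 blk=8 s=0: VC-HIT | VC [12]
  [4] addr=0x1a blk=6 s=0: MISS | VC [12, 8]
  [5] addr=0x20 blk=8 s=0: VC-HIT | VC [12, 6]
  [6] addr=0x33 blk=12 s=0: VC-HIT | VC [8, 6]
  [7] addr=0x18 blk=6 s=0: VC-HIT | VC [8, 12]

VC = [8, 12]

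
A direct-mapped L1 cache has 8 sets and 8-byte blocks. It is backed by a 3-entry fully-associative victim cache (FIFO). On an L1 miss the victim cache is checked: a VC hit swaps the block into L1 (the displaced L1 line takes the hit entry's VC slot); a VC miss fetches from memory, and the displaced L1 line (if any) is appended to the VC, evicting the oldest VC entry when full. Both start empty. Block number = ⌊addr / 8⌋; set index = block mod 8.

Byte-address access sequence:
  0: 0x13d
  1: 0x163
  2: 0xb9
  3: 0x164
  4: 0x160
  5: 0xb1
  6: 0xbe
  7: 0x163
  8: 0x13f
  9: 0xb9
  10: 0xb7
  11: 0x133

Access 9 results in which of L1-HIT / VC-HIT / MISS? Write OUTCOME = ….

OUTCOME = VC-HIT

0: 0x13d (blk 39, set 7) → MISS  vc=[]
1: 0x163 (blk 44, set 4) → MISS  vc=[]
2: 0xb9 (blk 23, set 7) → MISS  vc=[39]
3: 0x164 (blk 44, set 4) → L1-HIT  vc=[39]
4: 0x160 (blk 44, set 4) → L1-HIT  vc=[39]
5: 0xb1 (blk 22, set 6) → MISS  vc=[39]
6: 0xbe (blk 23, set 7) → L1-HIT  vc=[39]
7: 0x163 (blk 44, set 4) → L1-HIT  vc=[39]
8: 0x13f (blk 39, set 7) → VC-HIT  vc=[23]
9: 0xb9 (blk 23, set 7) → VC-HIT  vc=[39]
10: 0xb7 (blk 22, set 6) → L1-HIT  vc=[39]
11: 0x133 (blk 38, set 6) → MISS  vc=[39, 22]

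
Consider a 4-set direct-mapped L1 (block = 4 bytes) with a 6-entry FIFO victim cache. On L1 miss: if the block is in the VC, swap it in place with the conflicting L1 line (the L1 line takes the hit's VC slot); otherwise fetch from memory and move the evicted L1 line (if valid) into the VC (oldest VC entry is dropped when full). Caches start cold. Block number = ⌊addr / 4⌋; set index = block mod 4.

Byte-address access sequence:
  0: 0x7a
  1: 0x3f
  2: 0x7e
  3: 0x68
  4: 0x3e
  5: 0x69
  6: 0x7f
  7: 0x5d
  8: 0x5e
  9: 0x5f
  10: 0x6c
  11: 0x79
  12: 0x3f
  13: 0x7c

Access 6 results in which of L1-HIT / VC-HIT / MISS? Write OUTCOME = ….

0: 0x7a (blk 30, set 2) → MISS  vc=[]
1: 0x3f (blk 15, set 3) → MISS  vc=[]
2: 0x7e (blk 31, set 3) → MISS  vc=[15]
3: 0x68 (blk 26, set 2) → MISS  vc=[15, 30]
4: 0x3e (blk 15, set 3) → VC-HIT  vc=[31, 30]
5: 0x69 (blk 26, set 2) → L1-HIT  vc=[31, 30]
6: 0x7f (blk 31, set 3) → VC-HIT  vc=[15, 30]
7: 0x5d (blk 23, set 3) → MISS  vc=[15, 30, 31]
8: 0x5e (blk 23, set 3) → L1-HIT  vc=[15, 30, 31]
9: 0x5f (blk 23, set 3) → L1-HIT  vc=[15, 30, 31]
10: 0x6c (blk 27, set 3) → MISS  vc=[15, 30, 31, 23]
11: 0x79 (blk 30, set 2) → VC-HIT  vc=[15, 26, 31, 23]
12: 0x3f (blk 15, set 3) → VC-HIT  vc=[27, 26, 31, 23]
13: 0x7c (blk 31, set 3) → VC-HIT  vc=[27, 26, 15, 23]

OUTCOME = VC-HIT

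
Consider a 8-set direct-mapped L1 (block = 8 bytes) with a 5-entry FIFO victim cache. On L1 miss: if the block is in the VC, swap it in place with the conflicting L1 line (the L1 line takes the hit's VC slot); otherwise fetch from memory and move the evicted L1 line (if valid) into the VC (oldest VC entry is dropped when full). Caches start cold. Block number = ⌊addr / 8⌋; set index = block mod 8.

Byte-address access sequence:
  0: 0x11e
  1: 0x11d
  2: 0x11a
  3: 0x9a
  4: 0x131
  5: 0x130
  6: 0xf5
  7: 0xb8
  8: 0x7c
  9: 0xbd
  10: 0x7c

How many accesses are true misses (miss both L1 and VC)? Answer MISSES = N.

#0 0x11e→b35/s3 MISS; vc=[]
#1 0x11d→b35/s3 L1-HIT; vc=[]
#2 0x11a→b35/s3 L1-HIT; vc=[]
#3 0x9a→b19/s3 MISS; vc=[35]
#4 0x131→b38/s6 MISS; vc=[35]
#5 0x130→b38/s6 L1-HIT; vc=[35]
#6 0xf5→b30/s6 MISS; vc=[35,38]
#7 0xb8→b23/s7 MISS; vc=[35,38]
#8 0x7c→b15/s7 MISS; vc=[35,38,23]
#9 0xbd→b23/s7 VC-HIT; vc=[35,38,15]
#10 0x7c→b15/s7 VC-HIT; vc=[35,38,23]

MISSES = 6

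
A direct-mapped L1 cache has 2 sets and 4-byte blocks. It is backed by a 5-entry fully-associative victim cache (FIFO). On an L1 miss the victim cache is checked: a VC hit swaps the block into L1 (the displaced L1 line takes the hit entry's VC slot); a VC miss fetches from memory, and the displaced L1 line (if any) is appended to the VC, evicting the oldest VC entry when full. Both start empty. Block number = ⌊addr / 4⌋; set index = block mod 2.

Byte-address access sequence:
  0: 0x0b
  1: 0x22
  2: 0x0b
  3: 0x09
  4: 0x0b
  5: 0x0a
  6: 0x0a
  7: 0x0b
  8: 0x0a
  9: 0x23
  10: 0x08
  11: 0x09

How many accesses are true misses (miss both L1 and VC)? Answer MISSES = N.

  [0] addr=0xb blk=2 s=0: MISS | VC []
  [1] addr=0x22 blk=8 s=0: MISS | VC [2]
  [2] addr=0xb blk=2 s=0: VC-HIT | VC [8]
  [3] addr=0x9 blk=2 s=0: L1-HIT | VC [8]
  [4] addr=0xb blk=2 s=0: L1-HIT | VC [8]
  [5] addr=0xa blk=2 s=0: L1-HIT | VC [8]
  [6] addr=0xa blk=2 s=0: L1-HIT | VC [8]
  [7] addr=0xb blk=2 s=0: L1-HIT | VC [8]
  [8] addr=0xa blk=2 s=0: L1-HIT | VC [8]
  [9] addr=0x23 blk=8 s=0: VC-HIT | VC [2]
  [10] addr=0x8 blk=2 s=0: VC-HIT | VC [8]
  [11] addr=0x9 blk=2 s=0: L1-HIT | VC [8]

MISSES = 2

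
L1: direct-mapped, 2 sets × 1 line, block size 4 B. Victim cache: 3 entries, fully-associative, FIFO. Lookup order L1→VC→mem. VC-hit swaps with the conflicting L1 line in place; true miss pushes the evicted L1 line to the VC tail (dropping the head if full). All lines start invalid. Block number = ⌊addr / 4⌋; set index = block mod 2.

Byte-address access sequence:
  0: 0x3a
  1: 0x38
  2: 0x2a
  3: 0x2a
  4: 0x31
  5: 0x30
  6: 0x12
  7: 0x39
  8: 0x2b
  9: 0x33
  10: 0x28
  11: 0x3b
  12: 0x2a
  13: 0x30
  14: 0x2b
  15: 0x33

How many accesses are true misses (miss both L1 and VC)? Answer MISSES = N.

0: 0x3a (blk 14, set 0) → MISS  vc=[]
1: 0x38 (blk 14, set 0) → L1-HIT  vc=[]
2: 0x2a (blk 10, set 0) → MISS  vc=[14]
3: 0x2a (blk 10, set 0) → L1-HIT  vc=[14]
4: 0x31 (blk 12, set 0) → MISS  vc=[14, 10]
5: 0x30 (blk 12, set 0) → L1-HIT  vc=[14, 10]
6: 0x12 (blk 4, set 0) → MISS  vc=[14, 10, 12]
7: 0x39 (blk 14, set 0) → VC-HIT  vc=[4, 10, 12]
8: 0x2b (blk 10, set 0) → VC-HIT  vc=[4, 14, 12]
9: 0x33 (blk 12, set 0) → VC-HIT  vc=[4, 14, 10]
10: 0x28 (blk 10, set 0) → VC-HIT  vc=[4, 14, 12]
11: 0x3b (blk 14, set 0) → VC-HIT  vc=[4, 10, 12]
12: 0x2a (blk 10, set 0) → VC-HIT  vc=[4, 14, 12]
13: 0x30 (blk 12, set 0) → VC-HIT  vc=[4, 14, 10]
14: 0x2b (blk 10, set 0) → VC-HIT  vc=[4, 14, 12]
15: 0x33 (blk 12, set 0) → VC-HIT  vc=[4, 14, 10]

MISSES = 4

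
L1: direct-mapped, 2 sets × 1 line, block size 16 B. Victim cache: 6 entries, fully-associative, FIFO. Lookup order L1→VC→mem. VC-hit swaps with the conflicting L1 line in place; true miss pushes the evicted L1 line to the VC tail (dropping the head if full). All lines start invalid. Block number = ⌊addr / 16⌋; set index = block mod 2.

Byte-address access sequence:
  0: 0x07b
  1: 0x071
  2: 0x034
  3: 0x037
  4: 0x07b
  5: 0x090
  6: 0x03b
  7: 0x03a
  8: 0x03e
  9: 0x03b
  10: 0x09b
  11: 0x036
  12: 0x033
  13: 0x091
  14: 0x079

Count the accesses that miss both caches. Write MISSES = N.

MISSES = 3

#0 0x7b→b7/s1 MISS; vc=[]
#1 0x71→b7/s1 L1-HIT; vc=[]
#2 0x34→b3/s1 MISS; vc=[7]
#3 0x37→b3/s1 L1-HIT; vc=[7]
#4 0x7b→b7/s1 VC-HIT; vc=[3]
#5 0x90→b9/s1 MISS; vc=[3,7]
#6 0x3b→b3/s1 VC-HIT; vc=[9,7]
#7 0x3a→b3/s1 L1-HIT; vc=[9,7]
#8 0x3e→b3/s1 L1-HIT; vc=[9,7]
#9 0x3b→b3/s1 L1-HIT; vc=[9,7]
#10 0x9b→b9/s1 VC-HIT; vc=[3,7]
#11 0x36→b3/s1 VC-HIT; vc=[9,7]
#12 0x33→b3/s1 L1-HIT; vc=[9,7]
#13 0x91→b9/s1 VC-HIT; vc=[3,7]
#14 0x79→b7/s1 VC-HIT; vc=[3,9]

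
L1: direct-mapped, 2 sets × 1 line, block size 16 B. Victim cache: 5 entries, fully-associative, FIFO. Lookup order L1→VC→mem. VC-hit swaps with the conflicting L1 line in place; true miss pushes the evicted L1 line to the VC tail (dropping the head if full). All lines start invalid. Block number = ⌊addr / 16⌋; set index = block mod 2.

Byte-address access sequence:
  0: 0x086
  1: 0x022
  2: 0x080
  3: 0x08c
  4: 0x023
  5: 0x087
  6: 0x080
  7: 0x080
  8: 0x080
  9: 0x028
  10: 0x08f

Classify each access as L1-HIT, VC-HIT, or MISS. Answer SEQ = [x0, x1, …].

#0 0x86→b8/s0 MISS; vc=[]
#1 0x22→b2/s0 MISS; vc=[8]
#2 0x80→b8/s0 VC-HIT; vc=[2]
#3 0x8c→b8/s0 L1-HIT; vc=[2]
#4 0x23→b2/s0 VC-HIT; vc=[8]
#5 0x87→b8/s0 VC-HIT; vc=[2]
#6 0x80→b8/s0 L1-HIT; vc=[2]
#7 0x80→b8/s0 L1-HIT; vc=[2]
#8 0x80→b8/s0 L1-HIT; vc=[2]
#9 0x28→b2/s0 VC-HIT; vc=[8]
#10 0x8f→b8/s0 VC-HIT; vc=[2]

SEQ = [MISS, MISS, VC-HIT, L1-HIT, VC-HIT, VC-HIT, L1-HIT, L1-HIT, L1-HIT, VC-HIT, VC-HIT]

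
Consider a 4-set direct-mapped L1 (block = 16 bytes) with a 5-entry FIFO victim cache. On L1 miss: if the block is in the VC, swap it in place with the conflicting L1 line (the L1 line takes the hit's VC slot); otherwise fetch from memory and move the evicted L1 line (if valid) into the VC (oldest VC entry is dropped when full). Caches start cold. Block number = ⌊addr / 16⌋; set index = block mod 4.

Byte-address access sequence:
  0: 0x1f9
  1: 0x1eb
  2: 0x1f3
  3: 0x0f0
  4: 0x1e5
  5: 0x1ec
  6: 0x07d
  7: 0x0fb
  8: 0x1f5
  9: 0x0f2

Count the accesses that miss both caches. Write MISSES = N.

MISSES = 4

#0 0x1f9→b31/s3 MISS; vc=[]
#1 0x1eb→b30/s2 MISS; vc=[]
#2 0x1f3→b31/s3 L1-HIT; vc=[]
#3 0xf0→b15/s3 MISS; vc=[31]
#4 0x1e5→b30/s2 L1-HIT; vc=[31]
#5 0x1ec→b30/s2 L1-HIT; vc=[31]
#6 0x7d→b7/s3 MISS; vc=[31,15]
#7 0xfb→b15/s3 VC-HIT; vc=[31,7]
#8 0x1f5→b31/s3 VC-HIT; vc=[15,7]
#9 0xf2→b15/s3 VC-HIT; vc=[31,7]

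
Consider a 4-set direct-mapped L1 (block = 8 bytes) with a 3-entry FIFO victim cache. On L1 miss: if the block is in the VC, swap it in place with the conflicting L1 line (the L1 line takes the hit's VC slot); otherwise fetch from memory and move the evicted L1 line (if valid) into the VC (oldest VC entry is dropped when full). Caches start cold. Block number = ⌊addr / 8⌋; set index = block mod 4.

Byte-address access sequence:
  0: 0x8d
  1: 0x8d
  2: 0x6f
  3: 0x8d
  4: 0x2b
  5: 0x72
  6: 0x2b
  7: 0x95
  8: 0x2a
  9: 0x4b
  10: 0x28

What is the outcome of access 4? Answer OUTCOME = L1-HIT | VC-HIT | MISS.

0: 0x8d (blk 17, set 1) → MISS  vc=[]
1: 0x8d (blk 17, set 1) → L1-HIT  vc=[]
2: 0x6f (blk 13, set 1) → MISS  vc=[17]
3: 0x8d (blk 17, set 1) → VC-HIT  vc=[13]
4: 0x2b (blk 5, set 1) → MISS  vc=[13, 17]
5: 0x72 (blk 14, set 2) → MISS  vc=[13, 17]
6: 0x2b (blk 5, set 1) → L1-HIT  vc=[13, 17]
7: 0x95 (blk 18, set 2) → MISS  vc=[13, 17, 14]
8: 0x2a (blk 5, set 1) → L1-HIT  vc=[13, 17, 14]
9: 0x4b (blk 9, set 1) → MISS  vc=[17, 14, 5]
10: 0x28 (blk 5, set 1) → VC-HIT  vc=[17, 14, 9]

OUTCOME = MISS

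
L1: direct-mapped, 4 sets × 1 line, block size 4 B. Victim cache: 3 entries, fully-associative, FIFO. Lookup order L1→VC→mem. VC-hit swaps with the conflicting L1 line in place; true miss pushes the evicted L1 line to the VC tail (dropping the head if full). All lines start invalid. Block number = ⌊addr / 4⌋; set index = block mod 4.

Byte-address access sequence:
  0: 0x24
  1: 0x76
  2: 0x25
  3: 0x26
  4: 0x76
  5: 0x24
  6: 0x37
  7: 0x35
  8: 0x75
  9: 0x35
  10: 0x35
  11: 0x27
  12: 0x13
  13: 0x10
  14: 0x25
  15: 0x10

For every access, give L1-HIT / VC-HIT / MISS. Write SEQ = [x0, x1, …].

SEQ = [MISS, MISS, VC-HIT, L1-HIT, VC-HIT, VC-HIT, MISS, L1-HIT, VC-HIT, VC-HIT, L1-HIT, VC-HIT, MISS, L1-HIT, L1-HIT, L1-HIT]

0: 0x24 (blk 9, set 1) → MISS  vc=[]
1: 0x76 (blk 29, set 1) → MISS  vc=[9]
2: 0x25 (blk 9, set 1) → VC-HIT  vc=[29]
3: 0x26 (blk 9, set 1) → L1-HIT  vc=[29]
4: 0x76 (blk 29, set 1) → VC-HIT  vc=[9]
5: 0x24 (blk 9, set 1) → VC-HIT  vc=[29]
6: 0x37 (blk 13, set 1) → MISS  vc=[29, 9]
7: 0x35 (blk 13, set 1) → L1-HIT  vc=[29, 9]
8: 0x75 (blk 29, set 1) → VC-HIT  vc=[13, 9]
9: 0x35 (blk 13, set 1) → VC-HIT  vc=[29, 9]
10: 0x35 (blk 13, set 1) → L1-HIT  vc=[29, 9]
11: 0x27 (blk 9, set 1) → VC-HIT  vc=[29, 13]
12: 0x13 (blk 4, set 0) → MISS  vc=[29, 13]
13: 0x10 (blk 4, set 0) → L1-HIT  vc=[29, 13]
14: 0x25 (blk 9, set 1) → L1-HIT  vc=[29, 13]
15: 0x10 (blk 4, set 0) → L1-HIT  vc=[29, 13]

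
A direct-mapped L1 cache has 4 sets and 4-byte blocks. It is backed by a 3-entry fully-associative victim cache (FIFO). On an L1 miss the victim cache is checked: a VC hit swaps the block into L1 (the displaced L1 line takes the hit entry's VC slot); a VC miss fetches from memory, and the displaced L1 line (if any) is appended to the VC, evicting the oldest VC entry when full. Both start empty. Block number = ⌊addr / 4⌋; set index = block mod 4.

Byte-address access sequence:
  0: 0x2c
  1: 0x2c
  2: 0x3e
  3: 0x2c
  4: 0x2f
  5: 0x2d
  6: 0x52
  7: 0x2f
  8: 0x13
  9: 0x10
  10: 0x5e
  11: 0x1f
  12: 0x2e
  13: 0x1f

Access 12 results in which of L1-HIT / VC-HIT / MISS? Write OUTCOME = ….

OUTCOME = VC-HIT

  [0] addr=0x2c blk=11 s=3: MISS | VC []
  [1] addr=0x2c blk=11 s=3: L1-HIT | VC []
  [2] addr=0x3e blk=15 s=3: MISS | VC [11]
  [3] addr=0x2c blk=11 s=3: VC-HIT | VC [15]
  [4] addr=0x2f blk=11 s=3: L1-HIT | VC [15]
  [5] addr=0x2d blk=11 s=3: L1-HIT | VC [15]
  [6] addr=0x52 blk=20 s=0: MISS | VC [15]
  [7] addr=0x2f blk=11 s=3: L1-HIT | VC [15]
  [8] addr=0x13 blk=4 s=0: MISS | VC [15, 20]
  [9] addr=0x10 blk=4 s=0: L1-HIT | VC [15, 20]
  [10] addr=0x5e blk=23 s=3: MISS | VC [15, 20, 11]
  [11] addr=0x1f blk=7 s=3: MISS | VC [20, 11, 23]
  [12] addr=0x2e blk=11 s=3: VC-HIT | VC [20, 7, 23]
  [13] addr=0x1f blk=7 s=3: VC-HIT | VC [20, 11, 23]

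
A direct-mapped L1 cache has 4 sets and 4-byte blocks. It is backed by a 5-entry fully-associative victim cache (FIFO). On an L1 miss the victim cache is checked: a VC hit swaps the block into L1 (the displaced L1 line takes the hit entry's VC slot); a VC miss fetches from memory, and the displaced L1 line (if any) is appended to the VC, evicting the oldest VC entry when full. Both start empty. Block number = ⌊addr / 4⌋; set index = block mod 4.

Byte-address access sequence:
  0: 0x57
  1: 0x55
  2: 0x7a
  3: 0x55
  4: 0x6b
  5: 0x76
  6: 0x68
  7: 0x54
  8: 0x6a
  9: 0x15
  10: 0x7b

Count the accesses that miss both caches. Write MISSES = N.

  [0] addr=0x57 blk=21 s=1: MISS | VC []
  [1] addr=0x55 blk=21 s=1: L1-HIT | VC []
  [2] addr=0x7a blk=30 s=2: MISS | VC []
  [3] addr=0x55 blk=21 s=1: L1-HIT | VC []
  [4] addr=0x6b blk=26 s=2: MISS | VC [30]
  [5] addr=0x76 blk=29 s=1: MISS | VC [30, 21]
  [6] addr=0x68 blk=26 s=2: L1-HIT | VC [30, 21]
  [7] addr=0x54 blk=21 s=1: VC-HIT | VC [30, 29]
  [8] addr=0x6a blk=26 s=2: L1-HIT | VC [30, 29]
  [9] addr=0x15 blk=5 s=1: MISS | VC [30, 29, 21]
  [10] addr=0x7b blk=30 s=2: VC-HIT | VC [26, 29, 21]

MISSES = 5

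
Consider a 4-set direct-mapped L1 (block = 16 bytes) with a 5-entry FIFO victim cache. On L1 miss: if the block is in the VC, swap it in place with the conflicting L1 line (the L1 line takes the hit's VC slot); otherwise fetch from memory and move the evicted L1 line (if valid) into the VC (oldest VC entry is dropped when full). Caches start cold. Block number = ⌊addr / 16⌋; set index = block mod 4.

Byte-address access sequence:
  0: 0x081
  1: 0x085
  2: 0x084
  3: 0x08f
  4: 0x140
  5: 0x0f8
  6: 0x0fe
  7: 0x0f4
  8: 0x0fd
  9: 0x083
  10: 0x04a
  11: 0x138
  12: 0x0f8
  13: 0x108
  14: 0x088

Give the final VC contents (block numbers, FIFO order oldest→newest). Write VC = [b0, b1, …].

#0 0x81→b8/s0 MISS; vc=[]
#1 0x85→b8/s0 L1-HIT; vc=[]
#2 0x84→b8/s0 L1-HIT; vc=[]
#3 0x8f→b8/s0 L1-HIT; vc=[]
#4 0x140→b20/s0 MISS; vc=[8]
#5 0xf8→b15/s3 MISS; vc=[8]
#6 0xfe→b15/s3 L1-HIT; vc=[8]
#7 0xf4→b15/s3 L1-HIT; vc=[8]
#8 0xfd→b15/s3 L1-HIT; vc=[8]
#9 0x83→b8/s0 VC-HIT; vc=[20]
#10 0x4a→b4/s0 MISS; vc=[20,8]
#11 0x138→b19/s3 MISS; vc=[20,8,15]
#12 0xf8→b15/s3 VC-HIT; vc=[20,8,19]
#13 0x108→b16/s0 MISS; vc=[20,8,19,4]
#14 0x88→b8/s0 VC-HIT; vc=[20,16,19,4]

VC = [20, 16, 19, 4]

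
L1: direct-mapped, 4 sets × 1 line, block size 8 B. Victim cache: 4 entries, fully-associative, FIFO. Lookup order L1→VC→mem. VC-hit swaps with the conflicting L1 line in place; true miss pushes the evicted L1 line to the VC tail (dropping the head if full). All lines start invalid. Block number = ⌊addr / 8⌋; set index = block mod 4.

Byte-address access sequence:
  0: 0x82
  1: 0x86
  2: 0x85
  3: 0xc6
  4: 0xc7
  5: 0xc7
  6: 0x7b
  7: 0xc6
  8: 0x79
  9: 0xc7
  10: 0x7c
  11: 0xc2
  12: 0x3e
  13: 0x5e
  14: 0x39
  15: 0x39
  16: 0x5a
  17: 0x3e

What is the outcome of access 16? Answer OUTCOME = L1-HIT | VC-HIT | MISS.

  [0] addr=0x82 blk=16 s=0: MISS | VC []
  [1] addr=0x86 blk=16 s=0: L1-HIT | VC []
  [2] addr=0x85 blk=16 s=0: L1-HIT | VC []
  [3] addr=0xc6 blk=24 s=0: MISS | VC [16]
  [4] addr=0xc7 blk=24 s=0: L1-HIT | VC [16]
  [5] addr=0xc7 blk=24 s=0: L1-HIT | VC [16]
  [6] addr=0x7b blk=15 s=3: MISS | VC [16]
  [7] addr=0xc6 blk=24 s=0: L1-HIT | VC [16]
  [8] addr=0x79 blk=15 s=3: L1-HIT | VC [16]
  [9] addr=0xc7 blk=24 s=0: L1-HIT | VC [16]
  [10] addr=0x7c blk=15 s=3: L1-HIT | VC [16]
  [11] addr=0xc2 blk=24 s=0: L1-HIT | VC [16]
  [12] addr=0x3e blk=7 s=3: MISS | VC [16, 15]
  [13] addr=0x5e blk=11 s=3: MISS | VC [16, 15, 7]
  [14] addr=0x39 blk=7 s=3: VC-HIT | VC [16, 15, 11]
  [15] addr=0x39 blk=7 s=3: L1-HIT | VC [16, 15, 11]
  [16] addr=0x5a blk=11 s=3: VC-HIT | VC [16, 15, 7]
  [17] addr=0x3e blk=7 s=3: VC-HIT | VC [16, 15, 11]

OUTCOME = VC-HIT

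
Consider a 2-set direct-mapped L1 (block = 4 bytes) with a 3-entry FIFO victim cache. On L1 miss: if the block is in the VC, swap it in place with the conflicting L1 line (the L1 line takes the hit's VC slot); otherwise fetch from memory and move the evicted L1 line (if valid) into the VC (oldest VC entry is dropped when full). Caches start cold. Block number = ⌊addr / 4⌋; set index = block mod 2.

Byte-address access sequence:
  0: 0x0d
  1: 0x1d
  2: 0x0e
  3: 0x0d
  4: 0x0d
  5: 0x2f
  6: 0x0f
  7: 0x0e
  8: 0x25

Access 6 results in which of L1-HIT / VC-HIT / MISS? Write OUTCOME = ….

0: 0xd (blk 3, set 1) → MISS  vc=[]
1: 0x1d (blk 7, set 1) → MISS  vc=[3]
2: 0xe (blk 3, set 1) → VC-HIT  vc=[7]
3: 0xd (blk 3, set 1) → L1-HIT  vc=[7]
4: 0xd (blk 3, set 1) → L1-HIT  vc=[7]
5: 0x2f (blk 11, set 1) → MISS  vc=[7, 3]
6: 0xf (blk 3, set 1) → VC-HIT  vc=[7, 11]
7: 0xe (blk 3, set 1) → L1-HIT  vc=[7, 11]
8: 0x25 (blk 9, set 1) → MISS  vc=[7, 11, 3]

OUTCOME = VC-HIT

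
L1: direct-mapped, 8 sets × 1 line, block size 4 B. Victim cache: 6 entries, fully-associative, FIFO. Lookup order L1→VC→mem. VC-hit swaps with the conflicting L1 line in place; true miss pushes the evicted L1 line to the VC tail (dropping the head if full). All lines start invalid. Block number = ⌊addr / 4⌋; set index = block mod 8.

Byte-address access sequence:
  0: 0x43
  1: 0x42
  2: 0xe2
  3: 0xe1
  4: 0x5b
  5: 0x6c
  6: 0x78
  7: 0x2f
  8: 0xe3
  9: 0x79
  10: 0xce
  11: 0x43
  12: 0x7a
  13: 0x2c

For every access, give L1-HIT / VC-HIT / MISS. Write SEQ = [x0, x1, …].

SEQ = [MISS, L1-HIT, MISS, L1-HIT, MISS, MISS, MISS, MISS, L1-HIT, L1-HIT, MISS, VC-HIT, L1-HIT, VC-HIT]

0: 0x43 (blk 16, set 0) → MISS  vc=[]
1: 0x42 (blk 16, set 0) → L1-HIT  vc=[]
2: 0xe2 (blk 56, set 0) → MISS  vc=[16]
3: 0xe1 (blk 56, set 0) → L1-HIT  vc=[16]
4: 0x5b (blk 22, set 6) → MISS  vc=[16]
5: 0x6c (blk 27, set 3) → MISS  vc=[16]
6: 0x78 (blk 30, set 6) → MISS  vc=[16, 22]
7: 0x2f (blk 11, set 3) → MISS  vc=[16, 22, 27]
8: 0xe3 (blk 56, set 0) → L1-HIT  vc=[16, 22, 27]
9: 0x79 (blk 30, set 6) → L1-HIT  vc=[16, 22, 27]
10: 0xce (blk 51, set 3) → MISS  vc=[16, 22, 27, 11]
11: 0x43 (blk 16, set 0) → VC-HIT  vc=[56, 22, 27, 11]
12: 0x7a (blk 30, set 6) → L1-HIT  vc=[56, 22, 27, 11]
13: 0x2c (blk 11, set 3) → VC-HIT  vc=[56, 22, 27, 51]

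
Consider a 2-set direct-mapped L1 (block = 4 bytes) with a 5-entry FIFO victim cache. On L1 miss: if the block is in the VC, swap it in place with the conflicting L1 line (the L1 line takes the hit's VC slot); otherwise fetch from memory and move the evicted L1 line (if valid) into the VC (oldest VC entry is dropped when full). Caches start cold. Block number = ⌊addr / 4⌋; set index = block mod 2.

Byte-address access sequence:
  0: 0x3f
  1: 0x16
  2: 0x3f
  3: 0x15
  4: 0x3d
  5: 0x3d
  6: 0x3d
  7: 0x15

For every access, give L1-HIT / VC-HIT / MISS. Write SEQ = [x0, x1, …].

0: 0x3f (blk 15, set 1) → MISS  vc=[]
1: 0x16 (blk 5, set 1) → MISS  vc=[15]
2: 0x3f (blk 15, set 1) → VC-HIT  vc=[5]
3: 0x15 (blk 5, set 1) → VC-HIT  vc=[15]
4: 0x3d (blk 15, set 1) → VC-HIT  vc=[5]
5: 0x3d (blk 15, set 1) → L1-HIT  vc=[5]
6: 0x3d (blk 15, set 1) → L1-HIT  vc=[5]
7: 0x15 (blk 5, set 1) → VC-HIT  vc=[15]

SEQ = [MISS, MISS, VC-HIT, VC-HIT, VC-HIT, L1-HIT, L1-HIT, VC-HIT]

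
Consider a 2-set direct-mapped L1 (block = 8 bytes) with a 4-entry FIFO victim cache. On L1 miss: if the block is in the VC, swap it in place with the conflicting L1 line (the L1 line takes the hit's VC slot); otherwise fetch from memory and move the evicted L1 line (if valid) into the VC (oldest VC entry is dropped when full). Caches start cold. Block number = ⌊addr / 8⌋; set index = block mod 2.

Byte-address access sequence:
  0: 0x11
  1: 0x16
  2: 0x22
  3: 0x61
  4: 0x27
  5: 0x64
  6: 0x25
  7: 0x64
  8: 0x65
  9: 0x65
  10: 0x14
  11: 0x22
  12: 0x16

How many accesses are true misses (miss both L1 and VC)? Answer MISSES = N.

MISSES = 3

  [0] addr=0x11 blk=2 s=0: MISS | VC []
  [1] addr=0x16 blk=2 s=0: L1-HIT | VC []
  [2] addr=0x22 blk=4 s=0: MISS | VC [2]
  [3] addr=0x61 blk=12 s=0: MISS | VC [2, 4]
  [4] addr=0x27 blk=4 s=0: VC-HIT | VC [2, 12]
  [5] addr=0x64 blk=12 s=0: VC-HIT | VC [2, 4]
  [6] addr=0x25 blk=4 s=0: VC-HIT | VC [2, 12]
  [7] addr=0x64 blk=12 s=0: VC-HIT | VC [2, 4]
  [8] addr=0x65 blk=12 s=0: L1-HIT | VC [2, 4]
  [9] addr=0x65 blk=12 s=0: L1-HIT | VC [2, 4]
  [10] addr=0x14 blk=2 s=0: VC-HIT | VC [12, 4]
  [11] addr=0x22 blk=4 s=0: VC-HIT | VC [12, 2]
  [12] addr=0x16 blk=2 s=0: VC-HIT | VC [12, 4]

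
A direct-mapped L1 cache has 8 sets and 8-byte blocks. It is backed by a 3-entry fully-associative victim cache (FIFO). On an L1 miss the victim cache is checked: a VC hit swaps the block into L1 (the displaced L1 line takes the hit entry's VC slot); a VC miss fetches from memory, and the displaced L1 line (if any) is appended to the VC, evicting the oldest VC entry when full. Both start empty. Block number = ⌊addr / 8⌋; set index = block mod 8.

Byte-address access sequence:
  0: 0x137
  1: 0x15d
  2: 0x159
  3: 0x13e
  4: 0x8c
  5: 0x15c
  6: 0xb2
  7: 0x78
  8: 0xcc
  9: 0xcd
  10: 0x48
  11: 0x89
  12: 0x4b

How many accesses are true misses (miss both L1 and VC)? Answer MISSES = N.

#0 0x137→b38/s6 MISS; vc=[]
#1 0x15d→b43/s3 MISS; vc=[]
#2 0x159→b43/s3 L1-HIT; vc=[]
#3 0x13e→b39/s7 MISS; vc=[]
#4 0x8c→b17/s1 MISS; vc=[]
#5 0x15c→b43/s3 L1-HIT; vc=[]
#6 0xb2→b22/s6 MISS; vc=[38]
#7 0x78→b15/s7 MISS; vc=[38,39]
#8 0xcc→b25/s1 MISS; vc=[38,39,17]
#9 0xcd→b25/s1 L1-HIT; vc=[38,39,17]
#10 0x48→b9/s1 MISS; vc=[39,17,25]
#11 0x89→b17/s1 VC-HIT; vc=[39,9,25]
#12 0x4b→b9/s1 VC-HIT; vc=[39,17,25]

MISSES = 8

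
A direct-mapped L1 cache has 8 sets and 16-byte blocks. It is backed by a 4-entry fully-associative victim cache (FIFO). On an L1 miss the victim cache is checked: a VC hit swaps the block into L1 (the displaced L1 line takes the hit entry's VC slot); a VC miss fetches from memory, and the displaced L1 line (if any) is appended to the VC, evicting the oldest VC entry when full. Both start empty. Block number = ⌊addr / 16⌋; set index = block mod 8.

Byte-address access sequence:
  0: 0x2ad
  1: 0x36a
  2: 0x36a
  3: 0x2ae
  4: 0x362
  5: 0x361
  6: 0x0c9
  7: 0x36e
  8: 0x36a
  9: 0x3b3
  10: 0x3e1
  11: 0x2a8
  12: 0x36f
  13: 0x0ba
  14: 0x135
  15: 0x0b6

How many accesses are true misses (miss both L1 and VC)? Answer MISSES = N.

  [0] addr=0x2ad blk=42 s=2: MISS | VC []
  [1] addr=0x36a blk=54 s=6: MISS | VC []
  [2] addr=0x36a blk=54 s=6: L1-HIT | VC []
  [3] addr=0x2ae blk=42 s=2: L1-HIT | VC []
  [4] addr=0x362 blk=54 s=6: L1-HIT | VC []
  [5] addr=0x361 blk=54 s=6: L1-HIT | VC []
  [6] addr=0xc9 blk=12 s=4: MISS | VC []
  [7] addr=0x36e blk=54 s=6: L1-HIT | VC []
  [8] addr=0x36a blk=54 s=6: L1-HIT | VC []
  [9] addr=0x3b3 blk=59 s=3: MISS | VC []
  [10] addr=0x3e1 blk=62 s=6: MISS | VC [54]
  [11] addr=0x2a8 blk=42 s=2: L1-HIT | VC [54]
  [12] addr=0x36f blk=54 s=6: VC-HIT | VC [62]
  [13] addr=0xba blk=11 s=3: MISS | VC [62, 59]
  [14] addr=0x135 blk=19 s=3: MISS | VC [62, 59, 11]
  [15] addr=0xb6 blk=11 s=3: VC-HIT | VC [62, 59, 19]

MISSES = 7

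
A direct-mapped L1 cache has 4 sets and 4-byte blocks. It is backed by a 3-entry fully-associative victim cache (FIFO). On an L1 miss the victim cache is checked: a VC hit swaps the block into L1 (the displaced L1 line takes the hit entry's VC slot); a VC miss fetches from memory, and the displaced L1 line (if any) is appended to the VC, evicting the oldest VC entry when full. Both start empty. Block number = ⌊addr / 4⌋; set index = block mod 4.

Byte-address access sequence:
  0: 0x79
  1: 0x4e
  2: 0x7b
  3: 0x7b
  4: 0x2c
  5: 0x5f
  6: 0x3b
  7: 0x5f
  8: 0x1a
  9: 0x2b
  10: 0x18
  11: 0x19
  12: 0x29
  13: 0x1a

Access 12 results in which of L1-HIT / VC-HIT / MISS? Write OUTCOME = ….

#0 0x79→b30/s2 MISS; vc=[]
#1 0x4e→b19/s3 MISS; vc=[]
#2 0x7b→b30/s2 L1-HIT; vc=[]
#3 0x7b→b30/s2 L1-HIT; vc=[]
#4 0x2c→b11/s3 MISS; vc=[19]
#5 0x5f→b23/s3 MISS; vc=[19,11]
#6 0x3b→b14/s2 MISS; vc=[19,11,30]
#7 0x5f→b23/s3 L1-HIT; vc=[19,11,30]
#8 0x1a→b6/s2 MISS; vc=[11,30,14]
#9 0x2b→b10/s2 MISS; vc=[30,14,6]
#10 0x18→b6/s2 VC-HIT; vc=[30,14,10]
#11 0x19→b6/s2 L1-HIT; vc=[30,14,10]
#12 0x29→b10/s2 VC-HIT; vc=[30,14,6]
#13 0x1a→b6/s2 VC-HIT; vc=[30,14,10]

OUTCOME = VC-HIT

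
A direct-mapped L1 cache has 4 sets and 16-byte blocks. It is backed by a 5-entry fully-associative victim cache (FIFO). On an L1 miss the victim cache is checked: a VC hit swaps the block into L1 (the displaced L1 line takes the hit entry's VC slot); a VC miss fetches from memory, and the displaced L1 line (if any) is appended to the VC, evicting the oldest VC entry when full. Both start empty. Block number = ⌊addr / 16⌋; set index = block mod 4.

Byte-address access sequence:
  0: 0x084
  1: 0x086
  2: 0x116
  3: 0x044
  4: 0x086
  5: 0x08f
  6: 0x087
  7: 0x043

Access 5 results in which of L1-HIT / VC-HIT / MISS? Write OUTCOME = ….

OUTCOME = L1-HIT

#0 0x84→b8/s0 MISS; vc=[]
#1 0x86→b8/s0 L1-HIT; vc=[]
#2 0x116→b17/s1 MISS; vc=[]
#3 0x44→b4/s0 MISS; vc=[8]
#4 0x86→b8/s0 VC-HIT; vc=[4]
#5 0x8f→b8/s0 L1-HIT; vc=[4]
#6 0x87→b8/s0 L1-HIT; vc=[4]
#7 0x43→b4/s0 VC-HIT; vc=[8]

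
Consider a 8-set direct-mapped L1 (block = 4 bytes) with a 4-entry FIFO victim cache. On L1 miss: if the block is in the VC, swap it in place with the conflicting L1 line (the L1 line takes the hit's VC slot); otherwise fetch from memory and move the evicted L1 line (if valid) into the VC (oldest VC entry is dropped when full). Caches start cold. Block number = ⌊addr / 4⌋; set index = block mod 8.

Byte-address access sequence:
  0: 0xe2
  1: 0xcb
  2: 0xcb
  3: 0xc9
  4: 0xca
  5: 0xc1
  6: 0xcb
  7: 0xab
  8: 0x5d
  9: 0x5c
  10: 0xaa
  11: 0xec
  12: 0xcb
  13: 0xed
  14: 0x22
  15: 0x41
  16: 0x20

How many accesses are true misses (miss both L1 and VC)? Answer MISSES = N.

  [0] addr=0xe2 blk=56 s=0: MISS | VC []
  [1] addr=0xcb blk=50 s=2: MISS | VC []
  [2] addr=0xcb blk=50 s=2: L1-HIT | VC []
  [3] addr=0xc9 blk=50 s=2: L1-HIT | VC []
  [4] addr=0xca blk=50 s=2: L1-HIT | VC []
  [5] addr=0xc1 blk=48 s=0: MISS | VC [56]
  [6] addr=0xcb blk=50 s=2: L1-HIT | VC [56]
  [7] addr=0xab blk=42 s=2: MISS | VC [56, 50]
  [8] addr=0x5d blk=23 s=7: MISS | VC [56, 50]
  [9] addr=0x5c blk=23 s=7: L1-HIT | VC [56, 50]
  [10] addr=0xaa blk=42 s=2: L1-HIT | VC [56, 50]
  [11] addr=0xec blk=59 s=3: MISS | VC [56, 50]
  [12] addr=0xcb blk=50 s=2: VC-HIT | VC [56, 42]
  [13] addr=0xed blk=59 s=3: L1-HIT | VC [56, 42]
  [14] addr=0x22 blk=8 s=0: MISS | VC [56, 42, 48]
  [15] addr=0x41 blk=16 s=0: MISS | VC [56, 42, 48, 8]
  [16] addr=0x20 blk=8 s=0: VC-HIT | VC [56, 42, 48, 16]

MISSES = 8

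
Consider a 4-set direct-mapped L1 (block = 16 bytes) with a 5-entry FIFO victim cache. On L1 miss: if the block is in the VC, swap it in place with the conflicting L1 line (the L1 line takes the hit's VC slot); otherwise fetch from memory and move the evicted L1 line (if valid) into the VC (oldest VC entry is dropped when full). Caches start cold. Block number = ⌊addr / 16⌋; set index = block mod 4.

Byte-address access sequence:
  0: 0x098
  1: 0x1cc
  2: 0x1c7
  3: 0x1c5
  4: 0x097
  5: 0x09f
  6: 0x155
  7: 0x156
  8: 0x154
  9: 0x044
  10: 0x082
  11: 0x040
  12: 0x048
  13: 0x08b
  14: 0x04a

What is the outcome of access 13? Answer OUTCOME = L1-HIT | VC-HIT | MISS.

#0 0x98→b9/s1 MISS; vc=[]
#1 0x1cc→b28/s0 MISS; vc=[]
#2 0x1c7→b28/s0 L1-HIT; vc=[]
#3 0x1c5→b28/s0 L1-HIT; vc=[]
#4 0x97→b9/s1 L1-HIT; vc=[]
#5 0x9f→b9/s1 L1-HIT; vc=[]
#6 0x155→b21/s1 MISS; vc=[9]
#7 0x156→b21/s1 L1-HIT; vc=[9]
#8 0x154→b21/s1 L1-HIT; vc=[9]
#9 0x44→b4/s0 MISS; vc=[9,28]
#10 0x82→b8/s0 MISS; vc=[9,28,4]
#11 0x40→b4/s0 VC-HIT; vc=[9,28,8]
#12 0x48→b4/s0 L1-HIT; vc=[9,28,8]
#13 0x8b→b8/s0 VC-HIT; vc=[9,28,4]
#14 0x4a→b4/s0 VC-HIT; vc=[9,28,8]

OUTCOME = VC-HIT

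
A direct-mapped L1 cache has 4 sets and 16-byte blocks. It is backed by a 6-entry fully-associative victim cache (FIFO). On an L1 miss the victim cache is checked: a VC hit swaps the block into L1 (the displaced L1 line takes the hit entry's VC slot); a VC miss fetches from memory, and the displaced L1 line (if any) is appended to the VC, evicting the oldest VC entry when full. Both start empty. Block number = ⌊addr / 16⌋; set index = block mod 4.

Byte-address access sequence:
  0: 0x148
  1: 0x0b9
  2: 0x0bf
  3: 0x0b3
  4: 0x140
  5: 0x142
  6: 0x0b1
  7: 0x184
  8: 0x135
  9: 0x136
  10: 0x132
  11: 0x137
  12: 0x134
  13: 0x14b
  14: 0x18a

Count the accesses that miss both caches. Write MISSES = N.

0: 0x148 (blk 20, set 0) → MISS  vc=[]
1: 0xb9 (blk 11, set 3) → MISS  vc=[]
2: 0xbf (blk 11, set 3) → L1-HIT  vc=[]
3: 0xb3 (blk 11, set 3) → L1-HIT  vc=[]
4: 0x140 (blk 20, set 0) → L1-HIT  vc=[]
5: 0x142 (blk 20, set 0) → L1-HIT  vc=[]
6: 0xb1 (blk 11, set 3) → L1-HIT  vc=[]
7: 0x184 (blk 24, set 0) → MISS  vc=[20]
8: 0x135 (blk 19, set 3) → MISS  vc=[20, 11]
9: 0x136 (blk 19, set 3) → L1-HIT  vc=[20, 11]
10: 0x132 (blk 19, set 3) → L1-HIT  vc=[20, 11]
11: 0x137 (blk 19, set 3) → L1-HIT  vc=[20, 11]
12: 0x134 (blk 19, set 3) → L1-HIT  vc=[20, 11]
13: 0x14b (blk 20, set 0) → VC-HIT  vc=[24, 11]
14: 0x18a (blk 24, set 0) → VC-HIT  vc=[20, 11]

MISSES = 4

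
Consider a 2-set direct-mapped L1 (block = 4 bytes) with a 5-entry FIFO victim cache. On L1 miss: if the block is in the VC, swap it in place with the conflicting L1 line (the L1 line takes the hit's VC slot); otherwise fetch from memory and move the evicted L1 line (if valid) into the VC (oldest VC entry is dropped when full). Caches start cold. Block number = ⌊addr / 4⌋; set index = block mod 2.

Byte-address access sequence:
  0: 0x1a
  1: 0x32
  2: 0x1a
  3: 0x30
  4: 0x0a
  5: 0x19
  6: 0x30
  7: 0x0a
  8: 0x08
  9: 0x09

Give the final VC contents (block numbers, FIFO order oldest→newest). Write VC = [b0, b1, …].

VC = [12, 6]

#0 0x1a→b6/s0 MISS; vc=[]
#1 0x32→b12/s0 MISS; vc=[6]
#2 0x1a→b6/s0 VC-HIT; vc=[12]
#3 0x30→b12/s0 VC-HIT; vc=[6]
#4 0xa→b2/s0 MISS; vc=[6,12]
#5 0x19→b6/s0 VC-HIT; vc=[2,12]
#6 0x30→b12/s0 VC-HIT; vc=[2,6]
#7 0xa→b2/s0 VC-HIT; vc=[12,6]
#8 0x8→b2/s0 L1-HIT; vc=[12,6]
#9 0x9→b2/s0 L1-HIT; vc=[12,6]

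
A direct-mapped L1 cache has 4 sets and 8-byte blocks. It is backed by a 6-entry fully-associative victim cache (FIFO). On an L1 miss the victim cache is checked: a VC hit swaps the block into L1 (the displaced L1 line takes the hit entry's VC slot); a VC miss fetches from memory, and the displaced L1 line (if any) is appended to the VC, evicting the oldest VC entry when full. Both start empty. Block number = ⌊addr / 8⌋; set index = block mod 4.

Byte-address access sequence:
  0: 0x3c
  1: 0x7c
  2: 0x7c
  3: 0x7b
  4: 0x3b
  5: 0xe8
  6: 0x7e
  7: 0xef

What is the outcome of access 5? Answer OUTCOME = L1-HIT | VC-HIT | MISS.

OUTCOME = MISS

#0 0x3c→b7/s3 MISS; vc=[]
#1 0x7c→b15/s3 MISS; vc=[7]
#2 0x7c→b15/s3 L1-HIT; vc=[7]
#3 0x7b→b15/s3 L1-HIT; vc=[7]
#4 0x3b→b7/s3 VC-HIT; vc=[15]
#5 0xe8→b29/s1 MISS; vc=[15]
#6 0x7e→b15/s3 VC-HIT; vc=[7]
#7 0xef→b29/s1 L1-HIT; vc=[7]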